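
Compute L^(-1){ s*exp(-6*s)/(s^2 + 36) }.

The factor e^(-6s) signals a time shift by c = 6 (second shifting theorem).
L{cos(6t)} = s/(s^2 + 36), so L^-1{s/(s^2 + 36)} = cos(6*t).
Hence the inverse is u(t - 6) times that function evaluated at t - 6.

Heaviside(t - 6)*(cos(6*t - 36))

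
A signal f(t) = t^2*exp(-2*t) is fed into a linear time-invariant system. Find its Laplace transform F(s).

F(s) = 2/(s + 2)^3

L{e^(-2t)} = 1/(s + 2).
Then apply L{t^2·g(t)} = (-1)^2 d^2/ds^2[G(s)] with G(s) = 1/(s + 2):
differentiating 2 times and applying the sign gives 2/(s + 2)^3.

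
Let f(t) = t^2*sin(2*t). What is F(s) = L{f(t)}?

F(s) = 4*(3*s^2 - 4)/(s^2 + 4)^3

L{sin(2t)} = 2/(s^2 + 4).
Then apply L{t^2·g(t)} = (-1)^2 d^2/ds^2[G(s)] with G(s) = 2/(s^2 + 4):
differentiating 2 times and applying the sign gives 4*(3*s^2 - 4)/(s^2 + 4)^3.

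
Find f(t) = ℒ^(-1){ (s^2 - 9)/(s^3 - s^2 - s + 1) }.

Factor the denominator: s^3 - s^2 - s + 1 = (s - 1)^2*(s + 1).
Partial fraction decomposition gives [3/(s - 1)] + [-4/(s - 1)^2] + [-2/(s + 1)].
Invert each term: 3/(s - 1) ↔ 3e^(t); -4/(s - 1)^2 ↔ -4t·e^(t); -2/(s + 1) ↔ -2e^(-t).

f(t) = -4*t*exp(t) + 3*exp(t) - 2*exp(-t)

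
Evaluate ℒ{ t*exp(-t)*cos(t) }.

s*(s + 2)/(s^2 + 2*s + 2)^2

L{cos(t)} = s/(s^2 + 1).
Multiplying by e^(-t) shifts s → s + 1, so L{exp(-t)*cos(t)} = (s + 1)/((s + 1)^2 + 1).
Then apply L{t·g(t)} = -d/ds[G(s)] with G(s) = (s + 1)/((s + 1)^2 + 1):
differentiating 1 time and applying the sign gives s*(s + 2)/(s^2 + 2*s + 2)^2.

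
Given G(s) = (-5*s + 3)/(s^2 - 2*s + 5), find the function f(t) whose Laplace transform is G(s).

f(t) = -exp(t)*sin(2*t) - 5*exp(t)*cos(2*t)

Complete the square in the denominator: s^2 - 2*s + 5 = (s - 1)^2 + 2^2.
Split the numerator to match: -5*s + 3 = -5·(s - 1) - 1·2.
Invert each term: -5·(s - 1)/((s - 1)^2 + 4) ↔ -5e^(t)cos(2t); -1·2/((s - 1)^2 + 4) ↔ -e^(t)sin(2t).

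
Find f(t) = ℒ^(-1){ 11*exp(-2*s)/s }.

f(t) = Heaviside(t - 2)*(11)

The factor e^(-2s) signals a time shift by c = 2 (second shifting theorem).
L{11} = 11/s, so L^-1{11/s} = 11.
Hence the inverse is u(t - 2) times that function evaluated at t - 2.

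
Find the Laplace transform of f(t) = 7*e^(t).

7/(s - 1)

L{7} = 7/s.
By the first shifting theorem, multiplying by e^(t) replaces s with s - 1.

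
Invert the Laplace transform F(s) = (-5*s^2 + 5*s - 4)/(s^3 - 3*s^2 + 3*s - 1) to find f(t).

f(t) = -2*t^2*exp(t) - 5*t*exp(t) - 5*exp(t)

Factor the denominator: s^3 - 3*s^2 + 3*s - 1 = (s - 1)^3.
Partial fraction decomposition gives [-5/(s - 1)] + [-5/(s - 1)^2] + [-4/(s - 1)^3].
Invert each term: -5/(s - 1) ↔ -5e^(t); -5/(s - 1)^2 ↔ -5t·e^(t); -4/(s - 1)^3 ↔ (-2)t^2·e^(t).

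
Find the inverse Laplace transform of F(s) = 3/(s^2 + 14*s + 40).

exp(-7*t)*sinh(3*t)

Rewrite the denominator: s^2 + 14*s + 40 = (s + 7)^2 - 9.
The form in (s + 7) signals a first-shifting-theorem factor e^(-7t).
Since L{sinh(3t)} = 3/(s^2 - 9), the inverse is exp(-7*t)*sinh(3*t).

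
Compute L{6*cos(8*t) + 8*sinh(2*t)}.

6*s/(s^2 + 64) + 16/(s^2 - 4)

Apply the Laplace transform termwise.
(8)·[L{sinh(2t)} = 2/(s^2 - 4)]; (6)·[L{cos(8t)} = s/(s^2 + 64)].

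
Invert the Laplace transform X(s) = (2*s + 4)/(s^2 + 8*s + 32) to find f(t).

f(t) = -exp(-4*t)*sin(4*t) + 2*exp(-4*t)*cos(4*t)

Complete the square in the denominator: s^2 + 8*s + 32 = (s + 4)^2 + 4^2.
Split the numerator to match: 2*s + 4 = 2·(s + 4) - 1·4.
Invert each term: 2·(s + 4)/((s + 4)^2 + 16) ↔ 2e^(-4t)cos(4t); -1·4/((s + 4)^2 + 16) ↔ -e^(-4t)sin(4t).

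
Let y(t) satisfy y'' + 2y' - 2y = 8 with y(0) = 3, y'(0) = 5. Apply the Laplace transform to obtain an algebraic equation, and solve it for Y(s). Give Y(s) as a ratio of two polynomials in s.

Y(s) = (3*s^2 + 11*s + 8)/(s^3 + 2*s^2 - 2*s)

Transform both sides with L{·}.
With L{y''} = s^2 Y - s·y(0) - y'(0) and L{y'} = sY - y(0), with y(0) = 3, y'(0) = 5: the LHS transforms to (s^2 + 2*s - 2)Y - (3*s + 11).
The right side is L{8} = 8/s.
So (s^2 + 2*s - 2)Y = 8/s + (3*s + 11).
Solve for Y(s) and write it as one ratio of polynomials.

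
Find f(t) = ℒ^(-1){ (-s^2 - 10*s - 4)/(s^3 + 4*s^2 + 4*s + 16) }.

f(t) = -sin(2*t) - 2*cos(2*t) + exp(-4*t)

Factor the denominator: s^3 + 4*s^2 + 4*s + 16 = (s + 4)*(s^2 + 4).
Partial fraction decomposition gives [1/(s + 4)] + [-2*s/(s^2 + 4)] + [-2/(s^2 + 4)].
Invert each term: 1/(s + 4) ↔ e^(-4t); -2·s/(s^2 + 4) ↔ -2cos(2t); -1·2/(s^2 + 4) ↔ -sin(2t).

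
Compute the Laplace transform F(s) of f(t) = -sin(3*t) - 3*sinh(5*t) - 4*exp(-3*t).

By linearity of the Laplace transform, transform each term separately.
(-3)·[L{sinh(5t)} = 5/(s^2 - 25)]; (-4)·[L{e^(-3t)} = 1/(s + 3)]; (-1)·[L{sin(3t)} = 3/(s^2 + 9)].

F(s) = -3/(s^2 + 9) - 15/(s^2 - 25) - 4/(s + 3)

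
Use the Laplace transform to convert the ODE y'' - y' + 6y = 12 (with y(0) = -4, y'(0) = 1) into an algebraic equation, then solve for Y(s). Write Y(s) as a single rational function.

Take the Laplace transform of both sides.
With L{y''} = s^2 Y - s·y(0) - y'(0) and L{y'} = sY - y(0), with y(0) = -4, y'(0) = 1: the LHS transforms to (s^2 - s + 6)Y - (-4*s + 5).
The right side is L{12} = 12/s.
So (s^2 - s + 6)Y = 12/s + (-4*s + 5).
Solve for Y(s) and write it as one ratio of polynomials.

Y(s) = (-4*s^2 + 5*s + 12)/(s^3 - s^2 + 6*s)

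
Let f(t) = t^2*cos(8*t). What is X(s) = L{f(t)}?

L{cos(8t)} = s/(s^2 + 64).
Then apply L{t^2·g(t)} = (-1)^2 d^2/ds^2[G(s)] with G(s) = s/(s^2 + 64):
differentiating 2 times and applying the sign gives 2*s*(s^2 - 192)/(s^2 + 64)^3.

X(s) = 2*s*(s^2 - 192)/(s^2 + 64)^3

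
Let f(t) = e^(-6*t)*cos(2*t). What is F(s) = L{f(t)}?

F(s) = (s + 6)/((s + 6)^2 + 4)

L{cos(2t)} = s/(s^2 + 4).
By the first shifting theorem, multiplying by e^(-6t) replaces s with s + 6.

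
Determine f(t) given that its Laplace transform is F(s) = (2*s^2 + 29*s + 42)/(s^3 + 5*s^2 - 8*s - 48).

f(t) = 6*t*exp(-4*t) + 3*exp(3*t) - exp(-4*t)

Factor the denominator: s^3 + 5*s^2 - 8*s - 48 = (s - 3)*(s + 4)^2.
Partial fraction decomposition gives [-1/(s + 4)] + [6/(s + 4)^2] + [3/(s - 3)].
Invert each term: -1/(s + 4) ↔ -e^(-4t); 6/(s + 4)^2 ↔ 6t·e^(-4t); 3/(s - 3) ↔ 3e^(3t).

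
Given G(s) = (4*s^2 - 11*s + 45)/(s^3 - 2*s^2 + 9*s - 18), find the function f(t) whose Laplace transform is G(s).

Factor the denominator: s^3 - 2*s^2 + 9*s - 18 = (s - 2)*(s^2 + 9).
Partial fraction decomposition gives [3/(s - 2)] + [s/(s^2 + 9)] + [-9/(s^2 + 9)].
Invert each term: 3/(s - 2) ↔ 3e^(2t); 1·s/(s^2 + 9) ↔ cos(3t); -3·3/(s^2 + 9) ↔ -3sin(3t).

f(t) = 3*exp(2*t) - 3*sin(3*t) + cos(3*t)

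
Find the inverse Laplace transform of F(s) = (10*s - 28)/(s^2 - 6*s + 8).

6*exp(4*t) + 4*exp(2*t)

Factor the denominator: s^2 - 6*s + 8 = (s - 4)*(s - 2).
Partial fraction decomposition gives [6/(s - 4)] + [4/(s - 2)].
Invert each term: 6/(s - 4) ↔ 6e^(4t); 4/(s - 2) ↔ 4e^(2t).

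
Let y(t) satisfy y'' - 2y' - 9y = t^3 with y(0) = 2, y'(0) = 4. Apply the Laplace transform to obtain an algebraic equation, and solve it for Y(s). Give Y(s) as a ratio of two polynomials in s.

Y(s) = (2*s^5 + 6)/(s^6 - 2*s^5 - 9*s^4)

Apply the Laplace transform to the equation.
The derivative rules (L{y''} = s^2 Y - s·y(0) - y'(0) and L{y'} = sY - y(0), with y(0) = 2, y'(0) = 4) turn the left side into (s^2 - 2*s - 9)Y - (2*s).
The right side is L{t^3} = 6/s^4.
So (s^2 - 2*s - 9)Y = 6/s^4 + (2*s).
Divide through and combine into a single rational function.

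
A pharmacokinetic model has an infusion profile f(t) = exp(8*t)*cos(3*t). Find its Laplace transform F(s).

L{cos(3t)} = s/(s^2 + 9).
By the first shifting theorem, multiplying by e^(8t) replaces s with s - 8.

F(s) = (s - 8)/((s - 8)^2 + 9)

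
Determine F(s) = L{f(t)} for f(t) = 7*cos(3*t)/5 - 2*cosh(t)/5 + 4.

Apply the Laplace transform termwise.
L{4} = 4/s; (7/5)·[L{cos(3t)} = s/(s^2 + 9)]; (-2/5)·[L{cosh(t)} = s/(s^2 - 1)].

F(s) = 7*s/(5*(s^2 + 9)) - 2*s/(5*(s^2 - 1)) + 4/s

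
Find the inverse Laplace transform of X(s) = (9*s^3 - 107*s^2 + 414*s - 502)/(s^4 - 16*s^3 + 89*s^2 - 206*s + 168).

4*exp(7*t) - 3*exp(4*t) + 5*exp(3*t) + 3*exp(2*t)

Factor the denominator: s^4 - 16*s^3 + 89*s^2 - 206*s + 168 = (s - 7)*(s - 4)*(s - 3)*(s - 2).
Partial fraction decomposition gives [-3/(s - 4)] + [3/(s - 2)] + [5/(s - 3)] + [4/(s - 7)].
Invert each term: -3/(s - 4) ↔ -3e^(4t); 3/(s - 2) ↔ 3e^(2t); 5/(s - 3) ↔ 5e^(3t); 4/(s - 7) ↔ 4e^(7t).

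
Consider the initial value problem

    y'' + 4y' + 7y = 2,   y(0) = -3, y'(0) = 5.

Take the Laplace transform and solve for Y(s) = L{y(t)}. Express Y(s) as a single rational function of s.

Transform both sides with L{·}.
Using L{y''} = s^2 Y - s·y(0) - y'(0) and L{y'} = sY - y(0), with y(0) = -3, y'(0) = 5, the left side becomes (s^2 + 4*s + 7)Y - (-3*s - 7).
The right side is L{2} = 2/s.
So (s^2 + 4*s + 7)Y = 2/s + (-3*s - 7).
Divide through and combine into a single rational function.

Y(s) = (-3*s^2 - 7*s + 2)/(s^3 + 4*s^2 + 7*s)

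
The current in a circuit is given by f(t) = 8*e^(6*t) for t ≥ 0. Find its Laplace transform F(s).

L{8} = 8/s.
By the first shifting theorem, multiplying by e^(6t) replaces s with s - 6.

F(s) = 8/(s - 6)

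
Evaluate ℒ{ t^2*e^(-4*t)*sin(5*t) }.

L{sin(5t)} = 5/(s^2 + 25).
Multiplying by e^(-4t) shifts s → s + 4, so L{e^(-4*t)*sin(5*t)} = 5/((s + 4)^2 + 25).
Then apply L{t^2·g(t)} = (-1)^2 d^2/ds^2[G(s)] with G(s) = 5/((s + 4)^2 + 25):
differentiating 2 times and applying the sign gives 10*(3*s^2 + 24*s + 23)/(s^2 + 8*s + 41)^3.

10*(3*s^2 + 24*s + 23)/(s^2 + 8*s + 41)^3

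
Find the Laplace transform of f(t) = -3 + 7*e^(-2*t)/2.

7/(2*(s + 2)) - 3/s

By linearity of the Laplace transform, transform each term separately.
L{-3} = -3/s; (7/2)·[L{e^(-2t)} = 1/(s + 2)].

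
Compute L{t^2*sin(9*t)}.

54*(s^2 - 27)/(s^2 + 81)^3

L{sin(9t)} = 9/(s^2 + 81).
Then apply L{t^2·g(t)} = (-1)^2 d^2/ds^2[G(s)] with G(s) = 9/(s^2 + 81):
differentiating 2 times and applying the sign gives 54*(s^2 - 27)/(s^2 + 81)^3.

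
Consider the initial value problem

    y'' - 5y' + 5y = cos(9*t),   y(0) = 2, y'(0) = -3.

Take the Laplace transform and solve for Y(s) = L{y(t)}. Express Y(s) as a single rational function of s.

Y(s) = (2*s^3 - 13*s^2 + 163*s - 1053)/(s^4 - 5*s^3 + 86*s^2 - 405*s + 405)

Transform both sides with L{·}.
The derivative rules (L{y''} = s^2 Y - s·y(0) - y'(0) and L{y'} = sY - y(0), with y(0) = 2, y'(0) = -3) turn the left side into (s^2 - 5*s + 5)Y - (2*s - 13).
The right side is L{cos(9*t)} = s/(s^2 + 81).
So (s^2 - 5*s + 5)Y = s/(s^2 + 81) + (2*s - 13).
Divide through and combine into a single rational function.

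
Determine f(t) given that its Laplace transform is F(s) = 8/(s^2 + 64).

Since L{sin(8t)} = 8/(s^2 + 64), the inverse is sin(8*t).

f(t) = sin(8*t)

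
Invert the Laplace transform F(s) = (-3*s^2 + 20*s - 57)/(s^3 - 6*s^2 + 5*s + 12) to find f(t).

Factor the denominator: s^3 - 6*s^2 + 5*s + 12 = (s - 4)*(s - 3)*(s + 1).
Partial fraction decomposition gives [-5/(s - 4)] + [-4/(s + 1)] + [6/(s - 3)].
Invert each term: -5/(s - 4) ↔ -5e^(4t); -4/(s + 1) ↔ -4e^(-t); 6/(s - 3) ↔ 6e^(3t).

f(t) = -5*exp(4*t) + 6*exp(3*t) - 4*exp(-t)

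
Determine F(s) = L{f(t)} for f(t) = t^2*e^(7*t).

L{e^(7t)} = 1/(s - 7).
Then apply L{t^2·g(t)} = (-1)^2 d^2/ds^2[G(s)] with G(s) = 1/(s - 7):
differentiating 2 times and applying the sign gives 2/(s - 7)^3.

F(s) = 2/(s - 7)^3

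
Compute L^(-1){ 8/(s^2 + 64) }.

Since L{sin(8t)} = 8/(s^2 + 64), the inverse is sin(8*t).

sin(8*t)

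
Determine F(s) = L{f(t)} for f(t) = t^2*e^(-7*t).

F(s) = 2/(s + 7)^3

L{e^(-7t)} = 1/(s + 7).
Then apply L{t^2·g(t)} = (-1)^2 d^2/ds^2[G(s)] with G(s) = 1/(s + 7):
differentiating 2 times and applying the sign gives 2/(s + 7)^3.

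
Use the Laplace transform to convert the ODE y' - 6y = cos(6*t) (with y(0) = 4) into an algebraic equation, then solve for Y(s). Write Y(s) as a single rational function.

Take the Laplace transform of both sides.
Using L{y'} = sY - y(0) = sY - 4, the left side becomes (s - 6)Y - (4).
The right side is L{cos(6*t)} = s/(s^2 + 36).
So (s - 6)Y = s/(s^2 + 36) + (4).
Solve for Y(s) and write it as one ratio of polynomials.

Y(s) = (4*s^2 + s + 144)/(s^3 - 6*s^2 + 36*s - 216)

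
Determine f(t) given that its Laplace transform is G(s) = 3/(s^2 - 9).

Since L{sinh(3t)} = 3/(s^2 - 9), the inverse is sinh(3*t).

f(t) = sinh(3*t)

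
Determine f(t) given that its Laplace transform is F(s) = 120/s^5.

Since L{t^4} = 4!/s^5 = 24/s^5, the inverse is t^4, scaled by 5.

f(t) = 5*t^4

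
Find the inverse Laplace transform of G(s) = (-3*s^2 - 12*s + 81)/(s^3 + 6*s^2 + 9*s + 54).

Factor the denominator: s^3 + 6*s^2 + 9*s + 54 = (s + 6)*(s^2 + 9).
Partial fraction decomposition gives [1/(s + 6)] + [-4*s/(s^2 + 9)] + [12/(s^2 + 9)].
Invert each term: 1/(s + 6) ↔ e^(-6t); -4·s/(s^2 + 9) ↔ -4cos(3t); 4·3/(s^2 + 9) ↔ 4sin(3t).

4*sin(3*t) - 4*cos(3*t) + exp(-6*t)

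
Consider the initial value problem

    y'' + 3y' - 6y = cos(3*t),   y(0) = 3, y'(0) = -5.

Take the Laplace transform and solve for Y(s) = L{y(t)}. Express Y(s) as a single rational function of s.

Apply the Laplace transform to the equation.
Using L{y''} = s^2 Y - s·y(0) - y'(0) and L{y'} = sY - y(0), with y(0) = 3, y'(0) = -5, the left side becomes (s^2 + 3*s - 6)Y - (3*s + 4).
The right side is L{cos(3*t)} = s/(s^2 + 9).
So (s^2 + 3*s - 6)Y = s/(s^2 + 9) + (3*s + 4).
Solve for Y(s) and write it as one ratio of polynomials.

Y(s) = (3*s^3 + 4*s^2 + 28*s + 36)/(s^4 + 3*s^3 + 3*s^2 + 27*s - 54)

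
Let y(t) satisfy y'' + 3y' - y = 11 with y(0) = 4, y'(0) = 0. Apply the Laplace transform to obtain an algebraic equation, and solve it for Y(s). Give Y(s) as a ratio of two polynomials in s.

Y(s) = (4*s^2 + 12*s + 11)/(s^3 + 3*s^2 - s)

Apply the Laplace transform to the equation.
With L{y''} = s^2 Y - s·y(0) - y'(0) and L{y'} = sY - y(0), with y(0) = 4, y'(0) = 0: the LHS transforms to (s^2 + 3*s - 1)Y - (4*s + 12).
The right side is L{11} = 11/s.
So (s^2 + 3*s - 1)Y = 11/s + (4*s + 12).
Isolate Y and clear denominators.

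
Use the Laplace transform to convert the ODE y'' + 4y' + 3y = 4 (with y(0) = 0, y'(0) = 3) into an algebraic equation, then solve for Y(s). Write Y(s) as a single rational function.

Y(s) = (3*s + 4)/(s^3 + 4*s^2 + 3*s)

Apply the Laplace transform to the equation.
The derivative rules (L{y''} = s^2 Y - s·y(0) - y'(0) and L{y'} = sY - y(0), with y(0) = 0, y'(0) = 3) turn the left side into (s^2 + 4*s + 3)Y - (3).
The right side is L{4} = 4/s.
So (s^2 + 4*s + 3)Y = 4/s + (3).
Divide through and combine into a single rational function.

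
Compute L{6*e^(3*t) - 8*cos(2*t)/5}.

The transform is linear, so treat each term independently.
(-8/5)·[L{cos(2t)} = s/(s^2 + 4)]; (6)·[L{e^(3t)} = 1/(s - 3)].

-8*s/(5*(s^2 + 4)) + 6/(s - 3)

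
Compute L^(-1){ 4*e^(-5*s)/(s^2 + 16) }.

The factor e^(-5s) signals a time shift by c = 5 (second shifting theorem).
L{sin(4t)} = 4/(s^2 + 16), so L^-1{4/(s^2 + 16)} = sin(4*t).
Hence the inverse is u(t - 5) times that function evaluated at t - 5.

Heaviside(t - 5)*(sin(4*t - 20))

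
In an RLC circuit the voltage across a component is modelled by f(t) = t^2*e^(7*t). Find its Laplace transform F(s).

F(s) = 2/(s - 7)^3

L{t^2} = 2!/s^3 = 2/s^3.
By the first shifting theorem, multiplying by e^(7t) replaces s with s - 7.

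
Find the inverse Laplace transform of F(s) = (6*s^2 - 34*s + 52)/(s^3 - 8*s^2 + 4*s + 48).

4*exp(6*t) - exp(4*t) + 3*exp(-2*t)

Factor the denominator: s^3 - 8*s^2 + 4*s + 48 = (s - 6)*(s - 4)*(s + 2).
Partial fraction decomposition gives [4/(s - 6)] + [-1/(s - 4)] + [3/(s + 2)].
Invert each term: 4/(s - 6) ↔ 4e^(6t); -1/(s - 4) ↔ -e^(4t); 3/(s + 2) ↔ 3e^(-2t).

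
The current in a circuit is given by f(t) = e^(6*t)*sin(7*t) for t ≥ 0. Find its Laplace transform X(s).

X(s) = 7/((s - 6)^2 + 49)

L{sin(7t)} = 7/(s^2 + 49).
By the first shifting theorem, multiplying by e^(6t) replaces s with s - 6.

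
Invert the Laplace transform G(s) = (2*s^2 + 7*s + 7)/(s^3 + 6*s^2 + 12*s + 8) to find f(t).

f(t) = t^2*exp(-2*t)/2 - t*exp(-2*t) + 2*exp(-2*t)

Factor the denominator: s^3 + 6*s^2 + 12*s + 8 = (s + 2)^3.
Partial fraction decomposition gives [2/(s + 2)] + [-1/(s + 2)^2] + [(s + 2)^(-3)].
Invert each term: 2/(s + 2) ↔ 2e^(-2t); -1/(s + 2)^2 ↔ -t·e^(-2t); 1/(s + 2)^3 ↔ (1/2)t^2·e^(-2t).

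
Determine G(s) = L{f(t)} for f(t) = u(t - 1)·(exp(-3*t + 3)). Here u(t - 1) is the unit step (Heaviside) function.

G(s) = exp(-s)/(s + 3)

By the second shifting theorem, L{u(t - c)·g(t - c)} = e^(-cs)·H(s) with c = 1 and H(s) = L{g(t)}.
L{e^(-3t)} = 1/(s + 3).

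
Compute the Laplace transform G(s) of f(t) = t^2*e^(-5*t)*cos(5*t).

G(s) = 2*(s + 5)*(s^2 + 10*s - 50)/(s^2 + 10*s + 50)^3

L{cos(5t)} = s/(s^2 + 25).
Multiplying by e^(-5t) shifts s → s + 5, so L{e^(-5*t)*cos(5*t)} = (s + 5)/((s + 5)^2 + 25).
Then apply L{t^2·g(t)} = (-1)^2 d^2/ds^2[H(s)] with H(s) = (s + 5)/((s + 5)^2 + 25):
differentiating 2 times and applying the sign gives 2*(s + 5)*(s^2 + 10*s - 50)/(s^2 + 10*s + 50)^3.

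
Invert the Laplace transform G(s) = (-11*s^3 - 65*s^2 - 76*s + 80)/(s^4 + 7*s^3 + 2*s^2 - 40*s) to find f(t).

Factor the denominator: s^4 + 7*s^3 + 2*s^2 - 40*s = s*(s - 2)*(s + 4)*(s + 5).
Partial fraction decomposition gives [2/(s + 4)] + [-6/(s + 5)] + [-5/(s - 2)] + [-2/s].
Invert each term: 2/(s + 4) ↔ 2e^(-4t); -6/(s + 5) ↔ -6e^(-5t); -5/(s - 2) ↔ -5e^(2t); -2/(s - 0) ↔ -2e^(0t).

f(t) = -5*exp(2*t) - 2 + 2*exp(-4*t) - 6*exp(-5*t)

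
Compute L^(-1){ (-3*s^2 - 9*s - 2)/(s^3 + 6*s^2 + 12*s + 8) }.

Factor the denominator: s^3 + 6*s^2 + 12*s + 8 = (s + 2)^3.
Partial fraction decomposition gives [-3/(s + 2)] + [3/(s + 2)^2] + [4/(s + 2)^3].
Invert each term: -3/(s + 2) ↔ -3e^(-2t); 3/(s + 2)^2 ↔ 3t·e^(-2t); 4/(s + 2)^3 ↔ (2)t^2·e^(-2t).

2*t^2*exp(-2*t) + 3*t*exp(-2*t) - 3*exp(-2*t)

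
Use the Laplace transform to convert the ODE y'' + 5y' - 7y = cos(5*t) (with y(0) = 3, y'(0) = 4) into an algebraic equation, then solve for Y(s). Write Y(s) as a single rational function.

Y(s) = (3*s^3 + 19*s^2 + 76*s + 475)/(s^4 + 5*s^3 + 18*s^2 + 125*s - 175)

Apply the Laplace transform to the equation.
Using L{y''} = s^2 Y - s·y(0) - y'(0) and L{y'} = sY - y(0), with y(0) = 3, y'(0) = 4, the left side becomes (s^2 + 5*s - 7)Y - (3*s + 19).
The right side is L{cos(5*t)} = s/(s^2 + 25).
So (s^2 + 5*s - 7)Y = s/(s^2 + 25) + (3*s + 19).
Isolate Y and clear denominators.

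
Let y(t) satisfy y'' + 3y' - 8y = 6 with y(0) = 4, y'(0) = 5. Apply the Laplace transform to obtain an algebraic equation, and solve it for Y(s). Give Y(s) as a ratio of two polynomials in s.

Apply the Laplace transform to the equation.
With L{y''} = s^2 Y - s·y(0) - y'(0) and L{y'} = sY - y(0), with y(0) = 4, y'(0) = 5: the LHS transforms to (s^2 + 3*s - 8)Y - (4*s + 17).
The right side is L{6} = 6/s.
So (s^2 + 3*s - 8)Y = 6/s + (4*s + 17).
Solve for Y(s) and write it as one ratio of polynomials.

Y(s) = (4*s^2 + 17*s + 6)/(s^3 + 3*s^2 - 8*s)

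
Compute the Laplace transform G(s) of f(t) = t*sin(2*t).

G(s) = 4*s/(s^2 + 4)^2

L{sin(2t)} = 2/(s^2 + 4).
Then apply L{t·g(t)} = -d/ds[H(s)] with H(s) = 2/(s^2 + 4):
differentiating 1 time and applying the sign gives 4*s/(s^2 + 4)^2.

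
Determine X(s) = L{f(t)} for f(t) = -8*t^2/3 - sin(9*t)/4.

X(s) = -9/(4*(s^2 + 81)) - 16/(3*s^3)

The transform is linear, so treat each term independently.
(-1/4)·[L{sin(9t)} = 9/(s^2 + 81)]; (-8/3)·[L{t^2} = 2!/s^3 = 2/s^3].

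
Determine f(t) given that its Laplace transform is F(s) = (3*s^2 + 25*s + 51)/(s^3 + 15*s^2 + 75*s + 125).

f(t) = t^2*exp(-5*t)/2 - 5*t*exp(-5*t) + 3*exp(-5*t)

Factor the denominator: s^3 + 15*s^2 + 75*s + 125 = (s + 5)^3.
Partial fraction decomposition gives [3/(s + 5)] + [-5/(s + 5)^2] + [(s + 5)^(-3)].
Invert each term: 3/(s + 5) ↔ 3e^(-5t); -5/(s + 5)^2 ↔ -5t·e^(-5t); 1/(s + 5)^3 ↔ (1/2)t^2·e^(-5t).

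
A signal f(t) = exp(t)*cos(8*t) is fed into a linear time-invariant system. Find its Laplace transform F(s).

F(s) = (s - 1)/((s - 1)^2 + 64)

L{cos(8t)} = s/(s^2 + 64).
By the first shifting theorem, multiplying by e^(t) replaces s with s - 1.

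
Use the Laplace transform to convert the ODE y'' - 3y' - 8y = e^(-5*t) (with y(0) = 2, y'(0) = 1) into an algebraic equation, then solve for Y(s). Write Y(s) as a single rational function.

Take the Laplace transform of both sides.
The derivative rules (L{y''} = s^2 Y - s·y(0) - y'(0) and L{y'} = sY - y(0), with y(0) = 2, y'(0) = 1) turn the left side into (s^2 - 3*s - 8)Y - (2*s - 5).
The right side is L{e^(-5*t)} = 1/(s + 5).
So (s^2 - 3*s - 8)Y = 1/(s + 5) + (2*s - 5).
Solve for Y(s) and write it as one ratio of polynomials.

Y(s) = (2*s^2 + 5*s - 24)/(s^3 + 2*s^2 - 23*s - 40)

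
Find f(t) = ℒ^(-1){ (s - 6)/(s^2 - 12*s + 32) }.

f(t) = exp(6*t)*cosh(2*t)

Rewrite the denominator: s^2 - 12*s + 32 = (s - 6)^2 - 4.
The form in (s - 6) signals a first-shifting-theorem factor e^(6t).
Since L{cosh(2t)} = s/(s^2 - 4), the inverse is e^(6*t)*cosh(2*t).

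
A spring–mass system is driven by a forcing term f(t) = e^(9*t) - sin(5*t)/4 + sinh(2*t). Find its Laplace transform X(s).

X(s) = -5/(4*(s^2 + 25)) + 2/(s^2 - 4) + 1/(s - 9)

By linearity of the Laplace transform, transform each term separately.
L{e^(9t)} = 1/(s - 9); L{sinh(2t)} = 2/(s^2 - 4); (-1/4)·[L{sin(5t)} = 5/(s^2 + 25)].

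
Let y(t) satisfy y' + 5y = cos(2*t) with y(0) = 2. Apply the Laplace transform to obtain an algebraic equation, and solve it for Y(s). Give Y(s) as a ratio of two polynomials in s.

Laplace-transform each side.
With L{y'} = sY - y(0) = sY - 2: the LHS transforms to (s + 5)Y - (2).
The right side is L{cos(2*t)} = s/(s^2 + 4).
So (s + 5)Y = s/(s^2 + 4) + (2).
Divide through and combine into a single rational function.

Y(s) = (2*s^2 + s + 8)/(s^3 + 5*s^2 + 4*s + 20)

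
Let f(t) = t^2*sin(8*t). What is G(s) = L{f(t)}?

G(s) = 16*(3*s^2 - 64)/(s^2 + 64)^3

L{sin(8t)} = 8/(s^2 + 64).
Then apply L{t^2·g(t)} = (-1)^2 d^2/ds^2[H(s)] with H(s) = 8/(s^2 + 64):
differentiating 2 times and applying the sign gives 16*(3*s^2 - 64)/(s^2 + 64)^3.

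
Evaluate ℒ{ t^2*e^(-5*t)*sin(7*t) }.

14*(3*s^2 + 30*s + 26)/(s^2 + 10*s + 74)^3

L{sin(7t)} = 7/(s^2 + 49).
Multiplying by e^(-5t) shifts s → s + 5, so L{e^(-5*t)*sin(7*t)} = 7/((s + 5)^2 + 49).
Then apply L{t^2·g(t)} = (-1)^2 d^2/ds^2[G(s)] with G(s) = 7/((s + 5)^2 + 49):
differentiating 2 times and applying the sign gives 14*(3*s^2 + 30*s + 26)/(s^2 + 10*s + 74)^3.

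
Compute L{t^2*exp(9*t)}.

2/(s - 9)^3

L{e^(9t)} = 1/(s - 9).
Then apply L{t^2·g(t)} = (-1)^2 d^2/ds^2[G(s)] with G(s) = 1/(s - 9):
differentiating 2 times and applying the sign gives 2/(s - 9)^3.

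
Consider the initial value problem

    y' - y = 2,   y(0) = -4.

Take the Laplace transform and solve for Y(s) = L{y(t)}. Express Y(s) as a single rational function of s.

Transform both sides with L{·}.
Using L{y'} = sY - y(0) = sY - (-4), the left side becomes (s - 1)Y - (-4).
The right side is L{2} = 2/s.
So (s - 1)Y = 2/s + (-4).
Isolate Y and clear denominators.

Y(s) = (-4*s + 2)/(s^2 - s)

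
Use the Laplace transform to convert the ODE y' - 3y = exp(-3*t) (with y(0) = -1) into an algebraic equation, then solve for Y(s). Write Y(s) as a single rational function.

Y(s) = (-s - 2)/(s^2 - 9)

Laplace-transform each side.
The derivative rules (L{y'} = sY - y(0) = sY - (-1)) turn the left side into (s - 3)Y - (-1).
The right side is L{exp(-3*t)} = 1/(s + 3).
So (s - 3)Y = 1/(s + 3) + (-1).
Isolate Y and clear denominators.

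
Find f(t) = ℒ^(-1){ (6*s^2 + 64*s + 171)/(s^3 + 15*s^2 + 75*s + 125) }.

Factor the denominator: s^3 + 15*s^2 + 75*s + 125 = (s + 5)^3.
Partial fraction decomposition gives [6/(s + 5)] + [4/(s + 5)^2] + [(s + 5)^(-3)].
Invert each term: 6/(s + 5) ↔ 6e^(-5t); 4/(s + 5)^2 ↔ 4t·e^(-5t); 1/(s + 5)^3 ↔ (1/2)t^2·e^(-5t).

f(t) = t^2*exp(-5*t)/2 + 4*t*exp(-5*t) + 6*exp(-5*t)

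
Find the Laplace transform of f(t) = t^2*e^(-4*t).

2/(s + 4)^3

L{e^(-4t)} = 1/(s + 4).
Then apply L{t^2·g(t)} = (-1)^2 d^2/ds^2[G(s)] with G(s) = 1/(s + 4):
differentiating 2 times and applying the sign gives 2/(s + 4)^3.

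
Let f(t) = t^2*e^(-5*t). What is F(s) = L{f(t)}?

L{e^(-5t)} = 1/(s + 5).
Then apply L{t^2·g(t)} = (-1)^2 d^2/ds^2[G(s)] with G(s) = 1/(s + 5):
differentiating 2 times and applying the sign gives 2/(s + 5)^3.

F(s) = 2/(s + 5)^3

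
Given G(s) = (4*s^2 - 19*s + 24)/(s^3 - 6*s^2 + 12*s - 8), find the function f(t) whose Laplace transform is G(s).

Factor the denominator: s^3 - 6*s^2 + 12*s - 8 = (s - 2)^3.
Partial fraction decomposition gives [4/(s - 2)] + [-3/(s - 2)^2] + [2/(s - 2)^3].
Invert each term: 4/(s - 2) ↔ 4e^(2t); -3/(s - 2)^2 ↔ -3t·e^(2t); 2/(s - 2)^3 ↔ (1)t^2·e^(2t).

f(t) = t^2*exp(2*t) - 3*t*exp(2*t) + 4*exp(2*t)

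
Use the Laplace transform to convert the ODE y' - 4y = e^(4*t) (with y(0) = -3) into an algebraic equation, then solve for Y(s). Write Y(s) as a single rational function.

Apply the Laplace transform to the equation.
The derivative rules (L{y'} = sY - y(0) = sY - (-3)) turn the left side into (s - 4)Y - (-3).
The right side is L{e^(4*t)} = 1/(s - 4).
So (s - 4)Y = 1/(s - 4) + (-3).
Divide through and combine into a single rational function.

Y(s) = (-3*s + 13)/(s^2 - 8*s + 16)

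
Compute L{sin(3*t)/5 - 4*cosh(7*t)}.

Apply the Laplace transform termwise.
(-4)·[L{cosh(7t)} = s/(s^2 - 49)]; (1/5)·[L{sin(3t)} = 3/(s^2 + 9)].

-4*s/(s^2 - 49) + 3/(5*(s^2 + 9))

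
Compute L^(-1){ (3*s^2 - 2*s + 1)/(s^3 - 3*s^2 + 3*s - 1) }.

t^2*exp(t) + 4*t*exp(t) + 3*exp(t)

Factor the denominator: s^3 - 3*s^2 + 3*s - 1 = (s - 1)^3.
Partial fraction decomposition gives [3/(s - 1)] + [4/(s - 1)^2] + [2/(s - 1)^3].
Invert each term: 3/(s - 1) ↔ 3e^(t); 4/(s - 1)^2 ↔ 4t·e^(t); 2/(s - 1)^3 ↔ (1)t^2·e^(t).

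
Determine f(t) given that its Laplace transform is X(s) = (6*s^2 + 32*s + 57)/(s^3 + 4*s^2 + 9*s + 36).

Factor the denominator: s^3 + 4*s^2 + 9*s + 36 = (s + 4)*(s^2 + 9).
Partial fraction decomposition gives [1/(s + 4)] + [5*s/(s^2 + 9)] + [12/(s^2 + 9)].
Invert each term: 1/(s + 4) ↔ e^(-4t); 5·s/(s^2 + 9) ↔ 5cos(3t); 4·3/(s^2 + 9) ↔ 4sin(3t).

f(t) = 4*sin(3*t) + 5*cos(3*t) + exp(-4*t)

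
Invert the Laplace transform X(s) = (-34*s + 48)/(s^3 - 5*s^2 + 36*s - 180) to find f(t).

Factor the denominator: s^3 - 5*s^2 + 36*s - 180 = (s - 5)*(s^2 + 36).
Partial fraction decomposition gives [-2/(s - 5)] + [2*s/(s^2 + 36)] + [-24/(s^2 + 36)].
Invert each term: -2/(s - 5) ↔ -2e^(5t); 2·s/(s^2 + 36) ↔ 2cos(6t); -4·6/(s^2 + 36) ↔ -4sin(6t).

f(t) = -2*exp(5*t) - 4*sin(6*t) + 2*cos(6*t)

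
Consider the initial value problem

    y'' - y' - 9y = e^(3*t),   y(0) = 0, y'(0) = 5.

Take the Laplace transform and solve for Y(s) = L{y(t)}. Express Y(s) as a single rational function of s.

Y(s) = (5*s - 14)/(s^3 - 4*s^2 - 6*s + 27)

Take the Laplace transform of both sides.
With L{y''} = s^2 Y - s·y(0) - y'(0) and L{y'} = sY - y(0), with y(0) = 0, y'(0) = 5: the LHS transforms to (s^2 - s - 9)Y - (5).
The right side is L{e^(3*t)} = 1/(s - 3).
So (s^2 - s - 9)Y = 1/(s - 3) + (5).
Solve for Y(s) and write it as one ratio of polynomials.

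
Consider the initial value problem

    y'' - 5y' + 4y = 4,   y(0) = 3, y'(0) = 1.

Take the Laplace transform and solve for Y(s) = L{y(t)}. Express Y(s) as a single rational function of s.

Laplace-transform each side.
With L{y''} = s^2 Y - s·y(0) - y'(0) and L{y'} = sY - y(0), with y(0) = 3, y'(0) = 1: the LHS transforms to (s^2 - 5*s + 4)Y - (3*s - 14).
The right side is L{4} = 4/s.
So (s^2 - 5*s + 4)Y = 4/s + (3*s - 14).
Isolate Y and clear denominators.

Y(s) = (3*s^2 - 14*s + 4)/(s^3 - 5*s^2 + 4*s)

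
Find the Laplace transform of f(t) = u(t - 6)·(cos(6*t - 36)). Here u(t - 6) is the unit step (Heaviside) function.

By the second shifting theorem, L{u(t - c)·g(t - c)} = e^(-cs)·G(s) with c = 6 and G(s) = L{g(t)}.
L{cos(6t)} = s/(s^2 + 36).

s*exp(-6*s)/(s^2 + 36)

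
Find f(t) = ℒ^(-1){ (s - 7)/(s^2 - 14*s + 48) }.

f(t) = exp(7*t)*cosh(t)

Rewrite the denominator: s^2 - 14*s + 48 = (s - 7)^2 - 1.
The form in (s - 7) signals a first-shifting-theorem factor e^(7t).
Since L{cosh(t)} = s/(s^2 - 1), the inverse is exp(7*t)*cosh(t).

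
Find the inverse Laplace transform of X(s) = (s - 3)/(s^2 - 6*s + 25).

exp(3*t)*cos(4*t)

Rewrite the denominator: s^2 - 6*s + 25 = (s - 3)^2 + 16.
The form in (s - 3) signals a first-shifting-theorem factor e^(3t).
Since L{cos(4t)} = s/(s^2 + 16), the inverse is e^(3*t)*cos(4*t).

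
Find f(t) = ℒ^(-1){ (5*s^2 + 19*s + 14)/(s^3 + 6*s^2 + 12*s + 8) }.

Factor the denominator: s^3 + 6*s^2 + 12*s + 8 = (s + 2)^3.
Partial fraction decomposition gives [5/(s + 2)] + [-1/(s + 2)^2] + [-4/(s + 2)^3].
Invert each term: 5/(s + 2) ↔ 5e^(-2t); -1/(s + 2)^2 ↔ -t·e^(-2t); -4/(s + 2)^3 ↔ (-2)t^2·e^(-2t).

f(t) = -2*t^2*exp(-2*t) - t*exp(-2*t) + 5*exp(-2*t)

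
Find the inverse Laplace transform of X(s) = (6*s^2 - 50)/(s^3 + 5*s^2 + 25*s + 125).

-4*sin(5*t) + 4*cos(5*t) + 2*exp(-5*t)

Factor the denominator: s^3 + 5*s^2 + 25*s + 125 = (s + 5)*(s^2 + 25).
Partial fraction decomposition gives [2/(s + 5)] + [4*s/(s^2 + 25)] + [-20/(s^2 + 25)].
Invert each term: 2/(s + 5) ↔ 2e^(-5t); 4·s/(s^2 + 25) ↔ 4cos(5t); -4·5/(s^2 + 25) ↔ -4sin(5t).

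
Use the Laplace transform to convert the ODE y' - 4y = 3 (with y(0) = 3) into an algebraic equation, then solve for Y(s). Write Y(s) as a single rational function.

Y(s) = (3*s + 3)/(s^2 - 4*s)

Take the Laplace transform of both sides.
The derivative rules (L{y'} = sY - y(0) = sY - 3) turn the left side into (s - 4)Y - (3).
The right side is L{3} = 3/s.
So (s - 4)Y = 3/s + (3).
Isolate Y and clear denominators.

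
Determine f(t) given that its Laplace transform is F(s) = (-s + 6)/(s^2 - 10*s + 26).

Complete the square in the denominator: s^2 - 10*s + 26 = (s - 5)^2 + 1^2.
Split the numerator to match: -s + 6 = -1·(s - 5) + 1·1.
Invert each term: -1·(s - 5)/((s - 5)^2 + 1) ↔ -e^(5t)cos(t); 1·1/((s - 5)^2 + 1) ↔ e^(5t)sin(t).

f(t) = exp(5*t)*sin(t) - exp(5*t)*cos(t)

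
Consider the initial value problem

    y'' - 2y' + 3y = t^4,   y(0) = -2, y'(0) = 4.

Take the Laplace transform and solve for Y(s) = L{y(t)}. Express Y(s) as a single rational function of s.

Y(s) = (-2*s^6 + 8*s^5 + 24)/(s^7 - 2*s^6 + 3*s^5)

Take the Laplace transform of both sides.
Using L{y''} = s^2 Y - s·y(0) - y'(0) and L{y'} = sY - y(0), with y(0) = -2, y'(0) = 4, the left side becomes (s^2 - 2*s + 3)Y - (-2*s + 8).
The right side is L{t^4} = 24/s^5.
So (s^2 - 2*s + 3)Y = 24/s^5 + (-2*s + 8).
Divide through and combine into a single rational function.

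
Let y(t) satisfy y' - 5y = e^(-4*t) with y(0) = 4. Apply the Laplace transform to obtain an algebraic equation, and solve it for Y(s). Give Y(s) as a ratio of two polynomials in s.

Apply the Laplace transform to the equation.
With L{y'} = sY - y(0) = sY - 4: the LHS transforms to (s - 5)Y - (4).
The right side is L{e^(-4*t)} = 1/(s + 4).
So (s - 5)Y = 1/(s + 4) + (4).
Isolate Y and clear denominators.

Y(s) = (4*s + 17)/(s^2 - s - 20)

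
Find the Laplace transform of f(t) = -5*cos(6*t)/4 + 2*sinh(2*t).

-5*s/(4*(s^2 + 36)) + 4/(s^2 - 4)

By linearity of the Laplace transform, transform each term separately.
(-5/4)·[L{cos(6t)} = s/(s^2 + 36)]; (2)·[L{sinh(2t)} = 2/(s^2 - 4)].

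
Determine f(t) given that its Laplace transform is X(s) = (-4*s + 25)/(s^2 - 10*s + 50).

f(t) = exp(5*t)*sin(5*t) - 4*exp(5*t)*cos(5*t)

Complete the square in the denominator: s^2 - 10*s + 50 = (s - 5)^2 + 5^2.
Split the numerator to match: -4*s + 25 = -4·(s - 5) + 1·5.
Invert each term: -4·(s - 5)/((s - 5)^2 + 25) ↔ -4e^(5t)cos(5t); 1·5/((s - 5)^2 + 25) ↔ e^(5t)sin(5t).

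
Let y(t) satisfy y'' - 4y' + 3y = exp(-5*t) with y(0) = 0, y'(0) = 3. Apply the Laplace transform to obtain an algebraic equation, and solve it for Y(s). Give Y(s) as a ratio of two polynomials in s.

Y(s) = (3*s + 16)/(s^3 + s^2 - 17*s + 15)

Transform both sides with L{·}.
With L{y''} = s^2 Y - s·y(0) - y'(0) and L{y'} = sY - y(0), with y(0) = 0, y'(0) = 3: the LHS transforms to (s^2 - 4*s + 3)Y - (3).
The right side is L{exp(-5*t)} = 1/(s + 5).
So (s^2 - 4*s + 3)Y = 1/(s + 5) + (3).
Solve for Y(s) and write it as one ratio of polynomials.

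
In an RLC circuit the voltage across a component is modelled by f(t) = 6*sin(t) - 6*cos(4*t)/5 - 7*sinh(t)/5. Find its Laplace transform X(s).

Apply the Laplace transform termwise.
(6)·[L{sin(t)} = 1/(s^2 + 1)]; (-6/5)·[L{cos(4t)} = s/(s^2 + 16)]; (-7/5)·[L{sinh(t)} = 1/(s^2 - 1)].

X(s) = -6*s/(5*(s^2 + 16)) + 6/(s^2 + 1) - 7/(5*(s^2 - 1))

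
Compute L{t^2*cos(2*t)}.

L{cos(2t)} = s/(s^2 + 4).
Then apply L{t^2·g(t)} = (-1)^2 d^2/ds^2[G(s)] with G(s) = s/(s^2 + 4):
differentiating 2 times and applying the sign gives 2*s*(s^2 - 12)/(s^2 + 4)^3.

2*s*(s^2 - 12)/(s^2 + 4)^3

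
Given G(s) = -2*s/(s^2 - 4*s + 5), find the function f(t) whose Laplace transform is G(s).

f(t) = -4*exp(2*t)*sin(t) - 2*exp(2*t)*cos(t)

Complete the square in the denominator: s^2 - 4*s + 5 = (s - 2)^2 + 1^2.
Split the numerator to match: -2*s = -2·(s - 2) - 4·1.
Invert each term: -2·(s - 2)/((s - 2)^2 + 1) ↔ -2e^(2t)cos(t); -4·1/((s - 2)^2 + 1) ↔ -4e^(2t)sin(t).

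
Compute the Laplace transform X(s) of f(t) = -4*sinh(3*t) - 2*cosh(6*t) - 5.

X(s) = -2*s/(s^2 - 36) - 12/(s^2 - 9) - 5/s

The transform is linear, so treat each term independently.
(-4)·[L{sinh(3t)} = 3/(s^2 - 9)]; (-2)·[L{cosh(6t)} = s/(s^2 - 36)]; L{-5} = -5/s.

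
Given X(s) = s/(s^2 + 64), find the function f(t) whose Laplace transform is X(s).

f(t) = cos(8*t)

Since L{cos(8t)} = s/(s^2 + 64), the inverse is cos(8*t).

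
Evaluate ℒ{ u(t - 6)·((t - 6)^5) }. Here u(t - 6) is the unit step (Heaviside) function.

By the second shifting theorem, L{u(t - c)·g(t - c)} = e^(-cs)·G(s) with c = 6 and G(s) = L{g(t)}.
L{t^5} = 5!/s^6 = 120/s^6.

120*exp(-6*s)/s^6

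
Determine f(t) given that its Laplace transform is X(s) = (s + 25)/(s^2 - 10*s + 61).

Complete the square in the denominator: s^2 - 10*s + 61 = (s - 5)^2 + 6^2.
Split the numerator to match: s + 25 = 1·(s - 5) + 5·6.
Invert each term: 1·(s - 5)/((s - 5)^2 + 36) ↔ e^(5t)cos(6t); 5·6/((s - 5)^2 + 36) ↔ 5e^(5t)sin(6t).

f(t) = 5*exp(5*t)*sin(6*t) + exp(5*t)*cos(6*t)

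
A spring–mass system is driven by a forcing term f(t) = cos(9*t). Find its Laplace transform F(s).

L{cos(9t)} = s/(s^2 + 81).

F(s) = s/(s^2 + 81)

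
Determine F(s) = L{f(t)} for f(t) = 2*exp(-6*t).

L{2} = 2/s.
By the first shifting theorem, multiplying by e^(-6t) replaces s with s + 6.

F(s) = 2/(s + 6)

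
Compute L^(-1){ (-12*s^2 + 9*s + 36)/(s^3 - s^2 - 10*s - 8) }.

-4*exp(4*t) - 3*exp(-t) - 5*exp(-2*t)

Factor the denominator: s^3 - s^2 - 10*s - 8 = (s - 4)*(s + 1)*(s + 2).
Partial fraction decomposition gives [-3/(s + 1)] + [-4/(s - 4)] + [-5/(s + 2)].
Invert each term: -3/(s + 1) ↔ -3e^(-t); -4/(s - 4) ↔ -4e^(4t); -5/(s + 2) ↔ -5e^(-2t).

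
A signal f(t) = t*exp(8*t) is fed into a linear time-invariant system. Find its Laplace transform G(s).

G(s) = (s - 8)^(-2)

L{e^(8t)} = 1/(s - 8).
Then apply L{t·g(t)} = -d/ds[H(s)] with H(s) = 1/(s - 8):
differentiating 1 time and applying the sign gives (s - 8)^(-2).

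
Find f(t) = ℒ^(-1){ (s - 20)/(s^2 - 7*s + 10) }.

Factor the denominator: s^2 - 7*s + 10 = (s - 5)*(s - 2).
Partial fraction decomposition gives [-5/(s - 5)] + [6/(s - 2)].
Invert each term: -5/(s - 5) ↔ -5e^(5t); 6/(s - 2) ↔ 6e^(2t).

f(t) = -5*exp(5*t) + 6*exp(2*t)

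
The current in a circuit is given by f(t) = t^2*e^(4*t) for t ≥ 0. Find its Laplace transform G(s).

L{e^(4t)} = 1/(s - 4).
Then apply L{t^2·g(t)} = (-1)^2 d^2/ds^2[H(s)] with H(s) = 1/(s - 4):
differentiating 2 times and applying the sign gives 2/(s - 4)^3.

G(s) = 2/(s - 4)^3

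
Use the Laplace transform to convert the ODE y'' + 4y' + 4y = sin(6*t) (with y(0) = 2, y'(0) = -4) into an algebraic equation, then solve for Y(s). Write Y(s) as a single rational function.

Y(s) = (2*s^3 + 4*s^2 + 72*s + 150)/(s^4 + 4*s^3 + 40*s^2 + 144*s + 144)

Laplace-transform each side.
Using L{y''} = s^2 Y - s·y(0) - y'(0) and L{y'} = sY - y(0), with y(0) = 2, y'(0) = -4, the left side becomes (s^2 + 4*s + 4)Y - (2*s + 4).
The right side is L{sin(6*t)} = 6/(s^2 + 36).
So (s^2 + 4*s + 4)Y = 6/(s^2 + 36) + (2*s + 4).
Isolate Y and clear denominators.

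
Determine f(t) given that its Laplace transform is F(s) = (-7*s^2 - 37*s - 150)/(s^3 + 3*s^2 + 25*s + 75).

Factor the denominator: s^3 + 3*s^2 + 25*s + 75 = (s + 3)*(s^2 + 25).
Partial fraction decomposition gives [-3/(s + 3)] + [-4*s/(s^2 + 25)] + [-25/(s^2 + 25)].
Invert each term: -3/(s + 3) ↔ -3e^(-3t); -4·s/(s^2 + 25) ↔ -4cos(5t); -5·5/(s^2 + 25) ↔ -5sin(5t).

f(t) = -5*sin(5*t) - 4*cos(5*t) - 3*exp(-3*t)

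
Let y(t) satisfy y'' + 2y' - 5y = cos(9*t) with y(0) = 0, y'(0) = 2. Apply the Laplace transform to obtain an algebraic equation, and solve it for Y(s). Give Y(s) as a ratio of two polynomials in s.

Y(s) = (2*s^2 + s + 162)/(s^4 + 2*s^3 + 76*s^2 + 162*s - 405)

Take the Laplace transform of both sides.
With L{y''} = s^2 Y - s·y(0) - y'(0) and L{y'} = sY - y(0), with y(0) = 0, y'(0) = 2: the LHS transforms to (s^2 + 2*s - 5)Y - (2).
The right side is L{cos(9*t)} = s/(s^2 + 81).
So (s^2 + 2*s - 5)Y = s/(s^2 + 81) + (2).
Solve for Y(s) and write it as one ratio of polynomials.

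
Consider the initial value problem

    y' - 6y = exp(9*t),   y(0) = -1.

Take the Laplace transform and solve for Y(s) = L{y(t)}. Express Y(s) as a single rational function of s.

Y(s) = (-s + 10)/(s^2 - 15*s + 54)

Laplace-transform each side.
Using L{y'} = sY - y(0) = sY - (-1), the left side becomes (s - 6)Y - (-1).
The right side is L{exp(9*t)} = 1/(s - 9).
So (s - 6)Y = 1/(s - 9) + (-1).
Divide through and combine into a single rational function.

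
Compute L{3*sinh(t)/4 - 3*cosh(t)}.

By linearity of the Laplace transform, transform each term separately.
(3/4)·[L{sinh(t)} = 1/(s^2 - 1)]; (-3)·[L{cosh(t)} = s/(s^2 - 1)].

-3*s/(s^2 - 1) + 3/(4*(s^2 - 1))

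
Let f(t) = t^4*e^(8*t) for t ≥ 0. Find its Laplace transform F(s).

F(s) = 24/(s - 8)^5

L{t^4} = 4!/s^5 = 24/s^5.
By the first shifting theorem, multiplying by e^(8t) replaces s with s - 8.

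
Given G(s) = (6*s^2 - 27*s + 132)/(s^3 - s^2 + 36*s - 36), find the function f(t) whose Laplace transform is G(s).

f(t) = 3*exp(t) - 4*sin(6*t) + 3*cos(6*t)

Factor the denominator: s^3 - s^2 + 36*s - 36 = (s - 1)*(s^2 + 36).
Partial fraction decomposition gives [3/(s - 1)] + [3*s/(s^2 + 36)] + [-24/(s^2 + 36)].
Invert each term: 3/(s - 1) ↔ 3e^(t); 3·s/(s^2 + 36) ↔ 3cos(6t); -4·6/(s^2 + 36) ↔ -4sin(6t).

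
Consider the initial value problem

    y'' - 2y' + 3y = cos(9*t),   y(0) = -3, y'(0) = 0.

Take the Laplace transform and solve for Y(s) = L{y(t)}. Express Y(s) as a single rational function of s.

Apply the Laplace transform to the equation.
Using L{y''} = s^2 Y - s·y(0) - y'(0) and L{y'} = sY - y(0), with y(0) = -3, y'(0) = 0, the left side becomes (s^2 - 2*s + 3)Y - (-3*s + 6).
The right side is L{cos(9*t)} = s/(s^2 + 81).
So (s^2 - 2*s + 3)Y = s/(s^2 + 81) + (-3*s + 6).
Isolate Y and clear denominators.

Y(s) = (-3*s^3 + 6*s^2 - 242*s + 486)/(s^4 - 2*s^3 + 84*s^2 - 162*s + 243)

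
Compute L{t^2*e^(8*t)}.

2/(s - 8)^3

L{e^(8t)} = 1/(s - 8).
Then apply L{t^2·g(t)} = (-1)^2 d^2/ds^2[H(s)] with H(s) = 1/(s - 8):
differentiating 2 times and applying the sign gives 2/(s - 8)^3.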